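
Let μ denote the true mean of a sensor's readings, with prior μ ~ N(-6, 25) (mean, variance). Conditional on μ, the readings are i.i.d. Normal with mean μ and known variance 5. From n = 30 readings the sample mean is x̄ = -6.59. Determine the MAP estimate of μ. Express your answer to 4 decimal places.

μ̂_MAP = -6.5861

n = 30, x̄ = -6.59.
For a Normal prior and Normal likelihood with known variance, the posterior is Normal; its mode equals its mean, the precision-weighted average.
Prior precision 1/σ₀² = 1/25 = 0.04; data precision n/σ² = 30/5 = 6.
μ̂ = (0.04·(-6) + 6·(-6.59)) / (0.04 + 6) = (-39.78)/6.04 = -1989/302 ≈ -6.5861.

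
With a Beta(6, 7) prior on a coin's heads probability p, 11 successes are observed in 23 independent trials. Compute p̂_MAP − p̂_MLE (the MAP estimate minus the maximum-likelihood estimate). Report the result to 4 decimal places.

MAP − MLE = -0.0077

Posterior is Beta(17, 19); MAP = (17−1)/(36−2) = 16/34 ≈ 0.47059.
MLE ignores the prior: p̂_MLE = k/n = 11/23 ≈ 0.47826.
Difference = 16/34 − 11/23 = -3/391 ≈ -0.0077.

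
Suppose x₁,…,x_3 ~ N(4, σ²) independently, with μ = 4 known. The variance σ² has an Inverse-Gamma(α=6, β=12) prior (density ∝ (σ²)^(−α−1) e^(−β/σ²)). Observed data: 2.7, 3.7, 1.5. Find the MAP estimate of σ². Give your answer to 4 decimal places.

Sum of squared deviations about the known mean: SS = (2.7−4)² + (3.7−4)² + (1.5−4)² = 8.03.
The Normal likelihood contributes (σ²)^(−n/2) exp(−SS/(2σ²)), so the posterior is Inverse-Gamma(α + n/2, β + SS/2) = Inverse-Gamma(7.5, 16.015).
The mode of Inverse-Gamma(a, b) is b/(a+1) = 16.015/8.5 ≈ 1.8841.

σ̂²_MAP = 1.8841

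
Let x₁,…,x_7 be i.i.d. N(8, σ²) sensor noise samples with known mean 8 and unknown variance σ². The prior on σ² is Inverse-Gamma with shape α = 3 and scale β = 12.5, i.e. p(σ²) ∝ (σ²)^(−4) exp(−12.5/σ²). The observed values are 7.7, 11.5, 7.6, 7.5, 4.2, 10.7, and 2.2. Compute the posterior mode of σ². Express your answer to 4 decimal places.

Sum of squared deviations about the known mean: SS = (7.7−8)² + (11.5−8)² + (7.6−8)² + (7.5−8)² + (4.2−8)² + (10.7−8)² + (2.2−8)² = 68.12.
The Normal likelihood contributes (σ²)^(−n/2) exp(−SS/(2σ²)), so the posterior is Inverse-Gamma(α + n/2, β + SS/2) = Inverse-Gamma(6.5, 46.56).
The mode of Inverse-Gamma(a, b) is b/(a+1) = 46.56/7.5 ≈ 6.2080.

σ̂²_MAP = 6.2080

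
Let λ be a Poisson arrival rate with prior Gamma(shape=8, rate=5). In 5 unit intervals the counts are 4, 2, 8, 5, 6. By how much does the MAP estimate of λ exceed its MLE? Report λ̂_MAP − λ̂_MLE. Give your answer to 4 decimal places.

Σxᵢ = 25. Posterior is Gamma(33, 10); MAP = (33−1)/10 = 32/10 ≈ 3.20000.
MLE = x̄ = 25/5 ≈ 5.00000.
Difference = 32/10 − 25/5 = -9/5 ≈ -1.8000.

MAP − MLE = -1.8000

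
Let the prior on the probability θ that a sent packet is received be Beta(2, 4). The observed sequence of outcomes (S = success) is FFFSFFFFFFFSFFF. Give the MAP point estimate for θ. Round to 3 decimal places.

Prior: Beta(2, 4).
Data: 2 successes in 15 trials (from the sequence). The binomial likelihood contributes θ^2(1−θ)^13, so the posterior is Beta(2+2, 4+13) = Beta(4, 17).
For Beta(a, b) with a, b > 1 the mode is (a−1)/(a+b−2) = 3/19 ≈ 0.158.

θ̂_MAP = 0.158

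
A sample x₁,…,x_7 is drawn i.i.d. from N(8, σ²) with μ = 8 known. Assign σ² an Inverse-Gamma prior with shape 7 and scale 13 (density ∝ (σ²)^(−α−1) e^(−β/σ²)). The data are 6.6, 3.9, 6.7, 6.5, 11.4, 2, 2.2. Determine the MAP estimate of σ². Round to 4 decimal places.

Sum of squared deviations about the known mean: SS = (6.6−8)² + (3.9−8)² + (6.7−8)² + (6.5−8)² + (11.4−8)² + (2−8)² + (2.2−8)² = 103.91.
The Normal likelihood contributes (σ²)^(−n/2) exp(−SS/(2σ²)), so the posterior is Inverse-Gamma(α + n/2, β + SS/2) = Inverse-Gamma(10.5, 64.955).
The mode of Inverse-Gamma(a, b) is b/(a+1) = 64.955/11.5 ≈ 5.6483.

σ̂²_MAP = 5.6483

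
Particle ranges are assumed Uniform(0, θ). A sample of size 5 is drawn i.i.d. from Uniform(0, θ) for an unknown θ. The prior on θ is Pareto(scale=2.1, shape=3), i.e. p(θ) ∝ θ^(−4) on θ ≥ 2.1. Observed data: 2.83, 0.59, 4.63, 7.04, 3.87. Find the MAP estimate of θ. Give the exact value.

The Uniform(0, θ) likelihood is θ^(−n) for θ ≥ max(xᵢ), zero otherwise. Here max(xᵢ) = 7.04.
Posterior ∝ θ^(−4) · θ^(−5) = θ^(−9) on θ ≥ max(2.1, 7.04) = 7.04.
This density is strictly decreasing in θ, so the posterior mode lies at the lower boundary of the support.

θ̂_MAP = 7.04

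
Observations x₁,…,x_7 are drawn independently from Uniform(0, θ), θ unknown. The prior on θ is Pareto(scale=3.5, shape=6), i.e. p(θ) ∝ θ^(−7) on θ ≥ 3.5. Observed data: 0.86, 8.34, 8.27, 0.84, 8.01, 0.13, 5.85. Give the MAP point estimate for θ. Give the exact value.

θ̂_MAP = 8.34

The Uniform(0, θ) likelihood is θ^(−n) for θ ≥ max(xᵢ), zero otherwise. Here max(xᵢ) = 8.34.
Posterior ∝ θ^(−7) · θ^(−7) = θ^(−14) on θ ≥ max(3.5, 8.34) = 8.34.
This density is strictly decreasing in θ, so the posterior mode lies at the lower boundary of the support.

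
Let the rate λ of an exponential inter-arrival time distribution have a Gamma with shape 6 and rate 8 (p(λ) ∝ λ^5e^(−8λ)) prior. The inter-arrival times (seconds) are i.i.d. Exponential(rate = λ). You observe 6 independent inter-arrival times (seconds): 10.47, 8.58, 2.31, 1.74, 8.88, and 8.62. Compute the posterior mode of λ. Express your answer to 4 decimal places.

λ̂_MAP = 0.2263

The Exponential(rate=λ) likelihood is ∝ λ^n e^(−λΣtᵢ). Here n = 6 and Σtᵢ = 10.47 + 8.58 + 2.31 + 1.74 + 8.88 + 8.62 = 40.60.
Posterior ∝ λ^5e^(−8λ) · λ^6e^(−40.60λ) = λ^11e^(−48.60λ), i.e. Gamma(12, 48.60).
Mode = (a−1)/b = 11/48.60 ≈ 0.2263.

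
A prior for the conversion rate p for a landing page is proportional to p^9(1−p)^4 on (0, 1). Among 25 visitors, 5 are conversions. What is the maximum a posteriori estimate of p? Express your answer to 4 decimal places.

The prior density ∝ p^9(1−p)^4 is the kernel of Beta(10, 5).
Data: 5 successes in 25 trials. The binomial likelihood contributes p^5(1−p)^20, so the posterior is Beta(10+5, 5+20) = Beta(15, 25).
For Beta(a, b) with a, b > 1 the mode is (a−1)/(a+b−2) = 14/38 ≈ 0.3684.

p̂_MAP = 0.3684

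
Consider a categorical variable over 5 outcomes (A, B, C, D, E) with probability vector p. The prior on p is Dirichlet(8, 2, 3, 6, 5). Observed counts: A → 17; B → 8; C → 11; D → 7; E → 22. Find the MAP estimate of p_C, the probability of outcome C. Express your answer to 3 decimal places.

The posterior is Dirichlet(αᵢ + nᵢ) = Dirichlet(25, 10, 14, 13, 27).
For a Dirichlet(a₁,…,a_K) with all aᵢ > 1, the mode has j-th component (aⱼ − 1)/(Σaᵢ − K).
Here Σaᵢ = 89 and K = 5, so p_C = (14 − 1)/(89 − 5) = 13/84 ≈ 0.155.

MAP estimate of p_C = 0.155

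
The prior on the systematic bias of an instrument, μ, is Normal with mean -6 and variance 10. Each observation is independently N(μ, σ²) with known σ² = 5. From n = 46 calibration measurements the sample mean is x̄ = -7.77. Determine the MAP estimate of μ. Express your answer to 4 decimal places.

n = 46, x̄ = -7.77.
For a Normal prior and Normal likelihood with known variance, the posterior is Normal; its mode equals its mean, the precision-weighted average.
Prior precision 1/σ₀² = 1/10 = 0.1; data precision n/σ² = 46/5 = 9.2.
μ̂ = (0.1·(-6) + 9.2·(-7.77)) / (0.1 + 9.2) = (-72.084)/9.3 = -6007/775 ≈ -7.7510.

μ̂_MAP = -7.7510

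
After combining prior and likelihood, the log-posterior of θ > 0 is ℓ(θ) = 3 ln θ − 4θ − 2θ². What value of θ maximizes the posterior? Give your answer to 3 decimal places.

ℓ'(θ) = 3/θ − 4 − 4θ. Setting this to zero and multiplying by θ: 4θ² + 4θ − 3 = 0.
θ = (−4 + √(4² + 4·4·3)) / (2·4) = (−4 + √64) / 8 = (−4 + 8)/8 = 1/2.
ℓ''(θ) = −3/θ² − 4 < 0, confirming a maximum.

θ̂_MAP = 0.500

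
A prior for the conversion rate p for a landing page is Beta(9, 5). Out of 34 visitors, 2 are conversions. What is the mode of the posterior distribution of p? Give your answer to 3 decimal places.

Prior: Beta(9, 5).
Data: 2 successes in 34 trials. The binomial likelihood contributes p^2(1−p)^32, so the posterior is Beta(9+2, 5+32) = Beta(11, 37).
For Beta(a, b) with a, b > 1 the mode is (a−1)/(a+b−2) = 10/46 ≈ 0.217.

p̂_MAP = 0.217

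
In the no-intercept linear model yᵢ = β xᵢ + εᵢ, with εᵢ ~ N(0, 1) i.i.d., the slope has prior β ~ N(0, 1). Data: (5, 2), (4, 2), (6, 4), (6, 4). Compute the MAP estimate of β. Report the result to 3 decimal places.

β̂_MAP = 0.579

log p(β | y) = −Σ(yᵢ − βxᵢ)²/(2·1) − β²/(2·1) + const.
Setting the derivative to zero: Σxᵢ(yᵢ − βxᵢ)/1 − β/1 = 0, so β = Σxᵢyᵢ / (Σxᵢ² + σ²/τ²).
Σxᵢyᵢ = 5·2 + 4·2 + 6·4 + 6·4 = 66; Σxᵢ² = 113; σ²/τ² = 1.
β̂_MAP = 66 / (113 + 1) = 66/114 ≈ 0.579.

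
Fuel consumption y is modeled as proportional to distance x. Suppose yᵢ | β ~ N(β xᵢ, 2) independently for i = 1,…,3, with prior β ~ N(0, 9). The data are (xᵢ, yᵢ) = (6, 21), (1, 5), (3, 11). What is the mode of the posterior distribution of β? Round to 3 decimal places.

log p(β | y) = −Σ(yᵢ − βxᵢ)²/(2·2) − β²/(2·9) + const.
Setting the derivative to zero: Σxᵢ(yᵢ − βxᵢ)/2 − β/9 = 0, so β = Σxᵢyᵢ / (Σxᵢ² + σ²/τ²).
Σxᵢyᵢ = 6·21 + 1·5 + 3·11 = 164; Σxᵢ² = 46; σ²/τ² = 2/9.
β̂_MAP = 164 / (46 + 2/9) = 164/(416/9) = 369/104 ≈ 3.548.

β̂_MAP = 3.548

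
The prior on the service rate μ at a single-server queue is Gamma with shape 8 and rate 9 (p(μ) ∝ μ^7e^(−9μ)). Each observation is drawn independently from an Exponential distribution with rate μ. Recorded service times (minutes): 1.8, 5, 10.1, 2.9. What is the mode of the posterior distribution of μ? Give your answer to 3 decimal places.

μ̂_MAP = 0.382

The Exponential(rate=μ) likelihood is ∝ μ^n e^(−μΣtᵢ). Here n = 4 and Σtᵢ = 1.8 + 5 + 10.1 + 2.9 = 19.8.
Posterior ∝ μ^7e^(−9μ) · μ^4e^(−19.8μ) = μ^11e^(−28.8μ), i.e. Gamma(12, 28.8).
Mode = (a−1)/b = 11/28.8 ≈ 0.382.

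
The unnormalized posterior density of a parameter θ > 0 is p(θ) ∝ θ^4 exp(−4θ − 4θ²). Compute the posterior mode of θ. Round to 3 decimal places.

θ̂_MAP = 0.500

ℓ'(θ) = 4/θ − 4 − 8θ. Setting this to zero and multiplying by θ: 8θ² + 4θ − 4 = 0.
θ = (−4 + √(4² + 4·8·4)) / (2·8) = (−4 + √144) / 16 = (−4 + 12)/16 = 1/2.
ℓ''(θ) = −4/θ² − 8 < 0, confirming a maximum.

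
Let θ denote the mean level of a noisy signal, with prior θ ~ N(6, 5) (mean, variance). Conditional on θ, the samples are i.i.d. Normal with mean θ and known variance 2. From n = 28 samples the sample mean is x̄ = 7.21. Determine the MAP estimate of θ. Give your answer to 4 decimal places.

θ̂_MAP = 7.1930

n = 28, x̄ = 7.21.
For a Normal prior and Normal likelihood with known variance, the posterior is Normal; its mode equals its mean, the precision-weighted average.
Prior precision 1/σ₀² = 1/5 = 0.2; data precision n/σ² = 28/2 = 14.
θ̂ = (0.2·6 + 14·7.21) / (0.2 + 14) = 102.14/14.2 = 5107/710 ≈ 7.1930.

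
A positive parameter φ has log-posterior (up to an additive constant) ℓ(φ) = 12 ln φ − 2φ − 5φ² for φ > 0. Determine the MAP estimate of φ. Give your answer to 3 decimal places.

ℓ'(φ) = 12/φ − 2 − 10φ. Setting this to zero and multiplying by φ: 10φ² + 2φ − 12 = 0.
φ = (−2 + √(2² + 4·10·12)) / (2·10) = (−2 + √484) / 20 = (−2 + 22)/20 = 1.
ℓ''(φ) = −12/φ² − 10 < 0, confirming a maximum.

φ̂_MAP = 1.000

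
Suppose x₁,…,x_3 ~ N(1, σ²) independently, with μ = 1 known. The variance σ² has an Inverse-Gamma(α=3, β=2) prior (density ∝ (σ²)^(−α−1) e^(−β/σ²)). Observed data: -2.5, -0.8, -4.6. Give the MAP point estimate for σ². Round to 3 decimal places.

σ̂²_MAP = 4.623

Sum of squared deviations about the known mean: SS = (-2.5−1)² + (-0.8−1)² + (-4.6−1)² = 46.85.
The Normal likelihood contributes (σ²)^(−n/2) exp(−SS/(2σ²)), so the posterior is Inverse-Gamma(α + n/2, β + SS/2) = Inverse-Gamma(4.5, 25.425).
The mode of Inverse-Gamma(a, b) is b/(a+1) = 25.425/5.5 ≈ 4.623.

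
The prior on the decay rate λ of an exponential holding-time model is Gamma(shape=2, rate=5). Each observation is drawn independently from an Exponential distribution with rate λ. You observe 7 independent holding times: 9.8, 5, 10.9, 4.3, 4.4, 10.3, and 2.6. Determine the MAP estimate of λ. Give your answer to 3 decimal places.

The Exponential(rate=λ) likelihood is ∝ λ^n e^(−λΣtᵢ). Here n = 7 and Σtᵢ = 9.8 + 5 + 10.9 + 4.3 + 4.4 + 10.3 + 2.6 = 47.3.
Posterior ∝ λe^(−5λ) · λ^7e^(−47.3λ) = λ^8e^(−52.3λ), i.e. Gamma(9, 52.3).
Mode = (a−1)/b = 8/52.3 ≈ 0.153.

λ̂_MAP = 0.153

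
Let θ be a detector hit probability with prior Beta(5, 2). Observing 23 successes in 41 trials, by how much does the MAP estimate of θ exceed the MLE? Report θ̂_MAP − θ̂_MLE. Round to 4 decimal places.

Posterior is Beta(28, 20); MAP = (28−1)/(48−2) = 27/46 ≈ 0.58696.
MLE ignores the prior: θ̂_MLE = k/n = 23/41 ≈ 0.56098.
Difference = 27/46 − 23/41 = 49/1886 ≈ 0.0260.

MAP − MLE = 0.0260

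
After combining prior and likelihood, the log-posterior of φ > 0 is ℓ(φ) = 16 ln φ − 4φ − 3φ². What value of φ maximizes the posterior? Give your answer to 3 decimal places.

φ̂_MAP = 1.333

ℓ'(φ) = 16/φ − 4 − 6φ. Setting this to zero and multiplying by φ: 6φ² + 4φ − 16 = 0.
φ = (−4 + √(4² + 4·6·16)) / (2·6) = (−4 + √400) / 12 = (−4 + 20)/12 = 4/3.
ℓ''(φ) = −16/φ² − 6 < 0, confirming a maximum.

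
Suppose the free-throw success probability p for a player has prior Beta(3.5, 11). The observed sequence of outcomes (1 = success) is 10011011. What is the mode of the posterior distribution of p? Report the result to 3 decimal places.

p̂_MAP = 0.366

Prior: Beta(3.5, 11).
Data: 5 successes in 8 trials (from the sequence). The binomial likelihood contributes p^5(1−p)^3, so the posterior is Beta(3.5+5, 11+3) = Beta(8.5, 14).
For Beta(a, b) with a, b > 1 the mode is (a−1)/(a+b−2) = 7.5/20.5 ≈ 0.366.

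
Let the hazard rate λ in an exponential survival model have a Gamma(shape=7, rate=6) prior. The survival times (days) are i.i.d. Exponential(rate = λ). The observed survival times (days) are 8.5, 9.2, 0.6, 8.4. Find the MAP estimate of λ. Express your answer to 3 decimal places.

The Exponential(rate=λ) likelihood is ∝ λ^n e^(−λΣtᵢ). Here n = 4 and Σtᵢ = 8.5 + 9.2 + 0.6 + 8.4 = 26.7.
Posterior ∝ λ^6e^(−6λ) · λ^4e^(−26.7λ) = λ^10e^(−32.7λ), i.e. Gamma(11, 32.7).
Mode = (a−1)/b = 10/32.7 ≈ 0.306.

λ̂_MAP = 0.306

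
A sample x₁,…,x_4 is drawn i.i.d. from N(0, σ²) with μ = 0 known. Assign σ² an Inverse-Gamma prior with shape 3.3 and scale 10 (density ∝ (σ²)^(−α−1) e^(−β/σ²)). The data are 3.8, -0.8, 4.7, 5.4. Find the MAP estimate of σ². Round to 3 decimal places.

Sum of squared deviations about the known mean: SS = (3.8−0)² + (-0.8−0)² + (4.7−0)² + (5.4−0)² = 66.33.
The Normal likelihood contributes (σ²)^(−n/2) exp(−SS/(2σ²)), so the posterior is Inverse-Gamma(α + n/2, β + SS/2) = Inverse-Gamma(5.3, 43.165).
The mode of Inverse-Gamma(a, b) is b/(a+1) = 43.165/6.3 ≈ 6.852.

σ̂²_MAP = 6.852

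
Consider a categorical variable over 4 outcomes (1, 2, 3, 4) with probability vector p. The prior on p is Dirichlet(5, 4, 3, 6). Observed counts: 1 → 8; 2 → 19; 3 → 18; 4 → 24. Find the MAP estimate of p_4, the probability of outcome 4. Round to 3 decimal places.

MAP estimate: 0.349

The posterior is Dirichlet(αᵢ + nᵢ) = Dirichlet(13, 23, 21, 30).
For a Dirichlet(a₁,…,a_K) with all aᵢ > 1, the mode has j-th component (aⱼ − 1)/(Σaᵢ − K).
Here Σaᵢ = 87 and K = 4, so p_4 = (30 − 1)/(87 − 4) = 29/83 ≈ 0.349.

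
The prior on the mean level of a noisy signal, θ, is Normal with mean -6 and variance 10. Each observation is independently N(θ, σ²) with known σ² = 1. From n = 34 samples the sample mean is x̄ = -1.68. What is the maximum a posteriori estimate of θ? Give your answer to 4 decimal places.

n = 34, x̄ = -1.68.
For a Normal prior and Normal likelihood with known variance, the posterior is Normal; its mode equals its mean, the precision-weighted average.
Prior precision 1/σ₀² = 1/10 = 0.1; data precision n/σ² = 34/1 = 34.
θ̂ = (0.1·(-6) + 34·(-1.68)) / (0.1 + 34) = (-57.72)/34.1 = -2886/1705 ≈ -1.6927.

θ̂_MAP = -1.6927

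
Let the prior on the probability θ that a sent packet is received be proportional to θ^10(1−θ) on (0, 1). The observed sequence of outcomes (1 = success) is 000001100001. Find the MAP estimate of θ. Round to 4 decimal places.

The prior density ∝ θ^10(1−θ)^1 is the kernel of Beta(11, 2).
Data: 3 successes in 12 trials (from the sequence). The binomial likelihood contributes θ^3(1−θ)^9, so the posterior is Beta(11+3, 2+9) = Beta(14, 11).
For Beta(a, b) with a, b > 1 the mode is (a−1)/(a+b−2) = 13/23 ≈ 0.5652.

θ̂_MAP = 0.5652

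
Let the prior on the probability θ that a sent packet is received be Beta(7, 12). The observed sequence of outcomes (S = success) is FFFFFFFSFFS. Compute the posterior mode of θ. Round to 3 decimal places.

θ̂_MAP = 0.286

Prior: Beta(7, 12).
Data: 2 successes in 11 trials (from the sequence). The binomial likelihood contributes θ^2(1−θ)^9, so the posterior is Beta(7+2, 12+9) = Beta(9, 21).
For Beta(a, b) with a, b > 1 the mode is (a−1)/(a+b−2) = 8/28 ≈ 0.286.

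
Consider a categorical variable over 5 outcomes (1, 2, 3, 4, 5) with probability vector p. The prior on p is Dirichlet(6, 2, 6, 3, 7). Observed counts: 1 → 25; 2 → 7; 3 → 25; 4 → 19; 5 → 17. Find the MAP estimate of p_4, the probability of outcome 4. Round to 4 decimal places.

The posterior is Dirichlet(αᵢ + nᵢ) = Dirichlet(31, 9, 31, 22, 24).
For a Dirichlet(a₁,…,a_K) with all aᵢ > 1, the mode has j-th component (aⱼ − 1)/(Σaᵢ − K).
Here Σaᵢ = 117 and K = 5, so p_4 = (22 − 1)/(117 − 5) = 21/112 ≈ 0.1875.

MAP estimate: 0.1875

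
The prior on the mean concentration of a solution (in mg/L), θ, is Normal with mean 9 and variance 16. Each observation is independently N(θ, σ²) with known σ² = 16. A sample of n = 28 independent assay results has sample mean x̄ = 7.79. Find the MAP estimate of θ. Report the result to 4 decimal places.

n = 28, x̄ = 7.79.
For a Normal prior and Normal likelihood with known variance, the posterior is Normal; its mode equals its mean, the precision-weighted average.
Prior precision 1/σ₀² = 1/16 = 0.0625; data precision n/σ² = 28/16 = 1.75.
θ̂ = (0.0625·9 + 1.75·7.79) / (0.0625 + 1.75) = 14.195/1.8125 = 5678/725 ≈ 7.8317.

θ̂_MAP = 7.8317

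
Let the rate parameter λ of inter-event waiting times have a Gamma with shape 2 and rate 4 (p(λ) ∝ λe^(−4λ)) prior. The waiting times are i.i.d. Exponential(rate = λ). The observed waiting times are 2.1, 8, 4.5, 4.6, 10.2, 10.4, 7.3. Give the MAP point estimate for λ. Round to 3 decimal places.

The Exponential(rate=λ) likelihood is ∝ λ^n e^(−λΣtᵢ). Here n = 7 and Σtᵢ = 2.1 + 8 + 4.5 + 4.6 + 10.2 + 10.4 + 7.3 = 47.1.
Posterior ∝ λe^(−4λ) · λ^7e^(−47.1λ) = λ^8e^(−51.1λ), i.e. Gamma(9, 51.1).
Mode = (a−1)/b = 8/51.1 ≈ 0.157.

λ̂_MAP = 0.157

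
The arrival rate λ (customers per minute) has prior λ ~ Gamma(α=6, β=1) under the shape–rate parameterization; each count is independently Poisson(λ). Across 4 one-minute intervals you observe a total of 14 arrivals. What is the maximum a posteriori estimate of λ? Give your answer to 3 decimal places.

Σxᵢ = 14, n = 4.
Posterior ∝ λ^5e^(−1λ) · λ^14e^(−4λ) = λ^19e^(−5λ), i.e. Gamma(shape=20, rate=5).
The mode of a Gamma(a, b) with a ≥ 1 (shape–rate) is (a−1)/b = 19/5 ≈ 3.800.

λ̂_MAP = 3.800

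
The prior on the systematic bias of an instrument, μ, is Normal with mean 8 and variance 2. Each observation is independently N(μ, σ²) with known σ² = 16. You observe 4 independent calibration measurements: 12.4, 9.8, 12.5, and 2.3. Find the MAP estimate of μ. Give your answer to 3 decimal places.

μ̂_MAP = 8.417

n = 4; x̄ = (12.4 + 9.8 + 12.5 + 2.3)/4 = 37/4 = 9.25.
For a Normal prior and Normal likelihood with known variance, the posterior is Normal; its mode equals its mean, the precision-weighted average.
Prior precision 1/σ₀² = 1/2 = 0.5; data precision n/σ² = 4/16 = 0.25.
μ̂ = (0.5·8 + 0.25·9.25) / (0.5 + 0.25) = 6.3125/0.75 = 101/12 ≈ 8.417.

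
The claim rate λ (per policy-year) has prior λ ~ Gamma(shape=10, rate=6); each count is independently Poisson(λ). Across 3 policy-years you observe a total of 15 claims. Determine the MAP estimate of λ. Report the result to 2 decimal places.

Σxᵢ = 15, n = 3.
Posterior ∝ λ^9e^(−6λ) · λ^15e^(−3λ) = λ^24e^(−9λ), i.e. Gamma(shape=25, rate=9).
The mode of a Gamma(a, b) with a ≥ 1 (shape–rate) is (a−1)/b = 24/9 ≈ 2.67.

λ̂_MAP = 2.67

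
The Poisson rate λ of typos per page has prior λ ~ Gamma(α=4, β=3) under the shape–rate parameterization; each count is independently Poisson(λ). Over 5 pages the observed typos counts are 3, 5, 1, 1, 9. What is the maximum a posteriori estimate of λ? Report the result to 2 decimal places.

Σxᵢ = 3+5+1+1+9 = 19, with n = 5.
Posterior ∝ λ^3e^(−3λ) · λ^19e^(−5λ) = λ^22e^(−8λ), i.e. Gamma(shape=23, rate=8).
The mode of a Gamma(a, b) with a ≥ 1 (shape–rate) is (a−1)/b = 22/8 ≈ 2.75.

λ̂_MAP = 2.75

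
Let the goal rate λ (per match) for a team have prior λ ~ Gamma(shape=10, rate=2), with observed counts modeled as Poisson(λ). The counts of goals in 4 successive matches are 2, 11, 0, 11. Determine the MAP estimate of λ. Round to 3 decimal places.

λ̂_MAP = 5.500

Σxᵢ = 2+11+0+11 = 24, with n = 4.
Posterior ∝ λ^9e^(−2λ) · λ^24e^(−4λ) = λ^33e^(−6λ), i.e. Gamma(shape=34, rate=6).
The mode of a Gamma(a, b) with a ≥ 1 (shape–rate) is (a−1)/b = 33/6 ≈ 5.500.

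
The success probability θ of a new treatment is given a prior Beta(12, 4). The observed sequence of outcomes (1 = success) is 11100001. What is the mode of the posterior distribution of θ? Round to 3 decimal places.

θ̂_MAP = 0.682

Prior: Beta(12, 4).
Data: 4 successes in 8 trials (from the sequence). The binomial likelihood contributes θ^4(1−θ)^4, so the posterior is Beta(12+4, 4+4) = Beta(16, 8).
For Beta(a, b) with a, b > 1 the mode is (a−1)/(a+b−2) = 15/22 ≈ 0.682.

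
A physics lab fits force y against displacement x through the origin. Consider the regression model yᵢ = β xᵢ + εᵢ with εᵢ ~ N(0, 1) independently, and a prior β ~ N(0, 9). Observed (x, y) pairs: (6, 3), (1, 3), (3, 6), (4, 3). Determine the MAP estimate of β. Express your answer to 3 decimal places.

β̂_MAP = 0.821

log p(β | y) = −Σ(yᵢ − βxᵢ)²/(2·1) − β²/(2·9) + const.
Setting the derivative to zero: Σxᵢ(yᵢ − βxᵢ)/1 − β/9 = 0, so β = Σxᵢyᵢ / (Σxᵢ² + σ²/τ²).
Σxᵢyᵢ = 6·3 + 1·3 + 3·6 + 4·3 = 51; Σxᵢ² = 62; σ²/τ² = 1/9.
β̂_MAP = 51 / (62 + 1/9) = 51/(559/9) = 459/559 ≈ 0.821.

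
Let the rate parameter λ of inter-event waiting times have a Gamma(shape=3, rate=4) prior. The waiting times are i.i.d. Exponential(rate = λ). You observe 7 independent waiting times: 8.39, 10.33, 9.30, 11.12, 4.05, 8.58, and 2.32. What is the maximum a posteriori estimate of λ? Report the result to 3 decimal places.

The Exponential(rate=λ) likelihood is ∝ λ^n e^(−λΣtᵢ). Here n = 7 and Σtᵢ = 8.39 + 10.33 + 9.30 + 11.12 + 4.05 + 8.58 + 2.32 = 54.09.
Posterior ∝ λ^2e^(−4λ) · λ^7e^(−54.09λ) = λ^9e^(−58.09λ), i.e. Gamma(10, 58.09).
Mode = (a−1)/b = 9/58.09 ≈ 0.155.

λ̂_MAP = 0.155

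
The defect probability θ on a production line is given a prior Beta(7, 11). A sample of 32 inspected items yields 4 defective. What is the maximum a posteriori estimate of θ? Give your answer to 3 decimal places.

Prior: Beta(7, 11).
Data: 4 successes in 32 trials. The binomial likelihood contributes θ^4(1−θ)^28, so the posterior is Beta(7+4, 11+28) = Beta(11, 39).
For Beta(a, b) with a, b > 1 the mode is (a−1)/(a+b−2) = 10/48 ≈ 0.208.

θ̂_MAP = 0.208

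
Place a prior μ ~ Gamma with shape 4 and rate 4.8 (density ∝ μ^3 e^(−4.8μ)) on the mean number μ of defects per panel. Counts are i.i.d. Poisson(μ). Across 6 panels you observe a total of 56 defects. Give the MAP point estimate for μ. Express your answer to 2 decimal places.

μ̂_MAP = 5.46

Σxᵢ = 56, n = 6.
Posterior ∝ μ^3e^(−4.8μ) · μ^56e^(−6μ) = μ^59e^(−10.8μ), i.e. Gamma(shape=60, rate=10.8).
The mode of a Gamma(a, b) with a ≥ 1 (shape–rate) is (a−1)/b = 59/10.8 ≈ 5.46.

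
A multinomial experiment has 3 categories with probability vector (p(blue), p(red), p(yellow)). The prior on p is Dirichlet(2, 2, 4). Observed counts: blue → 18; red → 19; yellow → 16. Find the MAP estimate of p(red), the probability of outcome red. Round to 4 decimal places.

MAP estimate of p(red) = 0.3448

The posterior is Dirichlet(αᵢ + nᵢ) = Dirichlet(20, 21, 20).
For a Dirichlet(a₁,…,a_K) with all aᵢ > 1, the mode has j-th component (aⱼ − 1)/(Σaᵢ − K).
Here Σaᵢ = 61 and K = 3, so p(red) = (21 − 1)/(61 − 3) = 20/58 ≈ 0.3448.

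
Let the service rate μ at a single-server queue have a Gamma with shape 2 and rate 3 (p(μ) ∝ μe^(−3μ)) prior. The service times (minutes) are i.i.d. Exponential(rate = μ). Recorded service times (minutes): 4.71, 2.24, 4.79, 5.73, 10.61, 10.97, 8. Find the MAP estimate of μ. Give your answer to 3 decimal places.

μ̂_MAP = 0.160

The Exponential(rate=μ) likelihood is ∝ μ^n e^(−μΣtᵢ). Here n = 7 and Σtᵢ = 4.71 + 2.24 + 4.79 + 5.73 + 10.61 + 10.97 + 8 = 47.05.
Posterior ∝ μe^(−3μ) · μ^7e^(−47.05μ) = μ^8e^(−50.05μ), i.e. Gamma(9, 50.05).
Mode = (a−1)/b = 8/50.05 ≈ 0.160.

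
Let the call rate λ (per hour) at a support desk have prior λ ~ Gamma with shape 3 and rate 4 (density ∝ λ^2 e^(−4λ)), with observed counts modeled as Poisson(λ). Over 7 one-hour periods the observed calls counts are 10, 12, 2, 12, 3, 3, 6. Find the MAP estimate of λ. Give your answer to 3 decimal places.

λ̂_MAP = 4.545

Σxᵢ = 10+12+2+12+3+3+6 = 48, with n = 7.
Posterior ∝ λ^2e^(−4λ) · λ^48e^(−7λ) = λ^50e^(−11λ), i.e. Gamma(shape=51, rate=11).
The mode of a Gamma(a, b) with a ≥ 1 (shape–rate) is (a−1)/b = 50/11 ≈ 4.545.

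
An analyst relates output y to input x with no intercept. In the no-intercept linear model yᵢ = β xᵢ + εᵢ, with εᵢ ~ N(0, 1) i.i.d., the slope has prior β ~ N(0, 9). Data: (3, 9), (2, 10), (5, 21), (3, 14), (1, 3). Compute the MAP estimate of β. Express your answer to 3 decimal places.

β̂_MAP = 4.095

log p(β | y) = −Σ(yᵢ − βxᵢ)²/(2·1) − β²/(2·9) + const.
Setting the derivative to zero: Σxᵢ(yᵢ − βxᵢ)/1 − β/9 = 0, so β = Σxᵢyᵢ / (Σxᵢ² + σ²/τ²).
Σxᵢyᵢ = 3·9 + 2·10 + 5·21 + 3·14 + 1·3 = 197; Σxᵢ² = 48; σ²/τ² = 1/9.
β̂_MAP = 197 / (48 + 1/9) = 197/(433/9) = 1773/433 ≈ 4.095.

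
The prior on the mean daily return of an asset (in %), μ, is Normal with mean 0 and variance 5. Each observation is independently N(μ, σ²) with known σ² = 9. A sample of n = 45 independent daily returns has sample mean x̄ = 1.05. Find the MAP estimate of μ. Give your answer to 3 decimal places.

μ̂_MAP = 1.010

n = 45, x̄ = 1.05.
For a Normal prior and Normal likelihood with known variance, the posterior is Normal; its mode equals its mean, the precision-weighted average.
Prior precision 1/σ₀² = 1/5 = 0.2; data precision n/σ² = 45/9 = 5.
μ̂ = (0.2·0 + 5·1.05) / (0.2 + 5) = 5.25/5.2 = 105/104 ≈ 1.010.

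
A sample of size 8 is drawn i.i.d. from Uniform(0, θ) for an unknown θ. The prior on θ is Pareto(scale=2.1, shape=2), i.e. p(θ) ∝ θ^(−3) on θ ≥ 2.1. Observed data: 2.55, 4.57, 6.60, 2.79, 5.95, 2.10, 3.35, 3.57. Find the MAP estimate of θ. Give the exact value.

The Uniform(0, θ) likelihood is θ^(−n) for θ ≥ max(xᵢ), zero otherwise. Here max(xᵢ) = 6.60.
Posterior ∝ θ^(−3) · θ^(−8) = θ^(−11) on θ ≥ max(2.1, 6.60) = 6.60.
This density is strictly decreasing in θ, so the posterior mode lies at the lower boundary of the support.

θ̂_MAP = 6.60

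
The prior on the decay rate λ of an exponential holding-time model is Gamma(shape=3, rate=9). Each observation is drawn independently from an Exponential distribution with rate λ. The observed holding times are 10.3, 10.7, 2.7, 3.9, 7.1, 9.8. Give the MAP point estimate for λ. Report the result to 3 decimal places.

λ̂_MAP = 0.150

The Exponential(rate=λ) likelihood is ∝ λ^n e^(−λΣtᵢ). Here n = 6 and Σtᵢ = 10.3 + 10.7 + 2.7 + 3.9 + 7.1 + 9.8 = 44.5.
Posterior ∝ λ^2e^(−9λ) · λ^6e^(−44.5λ) = λ^8e^(−53.5λ), i.e. Gamma(9, 53.5).
Mode = (a−1)/b = 8/53.5 ≈ 0.150.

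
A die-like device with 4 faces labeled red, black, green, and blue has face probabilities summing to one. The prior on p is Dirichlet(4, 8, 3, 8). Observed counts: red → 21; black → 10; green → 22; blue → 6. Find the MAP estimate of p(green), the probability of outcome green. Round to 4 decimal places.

The posterior is Dirichlet(αᵢ + nᵢ) = Dirichlet(25, 18, 25, 14).
For a Dirichlet(a₁,…,a_K) with all aᵢ > 1, the mode has j-th component (aⱼ − 1)/(Σaᵢ − K).
Here Σaᵢ = 82 and K = 4, so p(green) = (25 − 1)/(82 − 4) = 24/78 ≈ 0.3077.

MAP estimate of p(green) = 0.3077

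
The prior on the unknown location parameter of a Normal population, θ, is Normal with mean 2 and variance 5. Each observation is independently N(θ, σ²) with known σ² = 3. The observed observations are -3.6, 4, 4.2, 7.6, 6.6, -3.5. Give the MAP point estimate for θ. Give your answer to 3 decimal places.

θ̂_MAP = 2.500

n = 6; x̄ = ((-3.6) + 4 + 4.2 + 7.6 + 6.6 + (-3.5))/6 = 15.3/6 = 2.55.
For a Normal prior and Normal likelihood with known variance, the posterior is Normal; its mode equals its mean, the precision-weighted average.
Prior precision 1/σ₀² = 1/5 = 0.2; data precision n/σ² = 6/3 = 2.
θ̂ = (0.2·2 + 2·2.55) / (0.2 + 2) = 5.5/2.2 = 2.500.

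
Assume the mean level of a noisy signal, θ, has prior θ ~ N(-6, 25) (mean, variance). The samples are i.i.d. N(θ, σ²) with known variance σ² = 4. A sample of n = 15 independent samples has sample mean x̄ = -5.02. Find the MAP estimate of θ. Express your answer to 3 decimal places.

θ̂_MAP = -5.030

n = 15, x̄ = -5.02.
For a Normal prior and Normal likelihood with known variance, the posterior is Normal; its mode equals its mean, the precision-weighted average.
Prior precision 1/σ₀² = 1/25 = 0.04; data precision n/σ² = 15/4 = 3.75.
θ̂ = (0.04·(-6) + 3.75·(-5.02)) / (0.04 + 3.75) = (-19.065)/3.79 = -3813/758 ≈ -5.030.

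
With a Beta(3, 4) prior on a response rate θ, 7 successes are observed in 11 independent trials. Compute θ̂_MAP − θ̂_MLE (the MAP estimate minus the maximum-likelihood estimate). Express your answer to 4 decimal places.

MAP − MLE = -0.0739

Posterior is Beta(10, 8); MAP = (10−1)/(18−2) = 9/16 ≈ 0.56250.
MLE ignores the prior: θ̂_MLE = k/n = 7/11 ≈ 0.63636.
Difference = 9/16 − 7/11 = -13/176 ≈ -0.0739.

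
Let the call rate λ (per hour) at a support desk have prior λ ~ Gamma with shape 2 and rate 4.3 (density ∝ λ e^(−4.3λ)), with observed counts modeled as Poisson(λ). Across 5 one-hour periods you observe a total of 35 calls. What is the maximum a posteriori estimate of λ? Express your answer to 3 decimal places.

Σxᵢ = 35, n = 5.
Posterior ∝ λe^(−4.3λ) · λ^35e^(−5λ) = λ^36e^(−9.3λ), i.e. Gamma(shape=37, rate=9.3).
The mode of a Gamma(a, b) with a ≥ 1 (shape–rate) is (a−1)/b = 36/9.3 ≈ 3.871.

λ̂_MAP = 3.871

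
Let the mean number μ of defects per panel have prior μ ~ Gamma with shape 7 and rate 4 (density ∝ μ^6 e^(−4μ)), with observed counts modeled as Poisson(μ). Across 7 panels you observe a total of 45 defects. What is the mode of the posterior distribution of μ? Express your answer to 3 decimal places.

μ̂_MAP = 4.636

Σxᵢ = 45, n = 7.
Posterior ∝ μ^6e^(−4μ) · μ^45e^(−7μ) = μ^51e^(−11μ), i.e. Gamma(shape=52, rate=11).
The mode of a Gamma(a, b) with a ≥ 1 (shape–rate) is (a−1)/b = 51/11 ≈ 4.636.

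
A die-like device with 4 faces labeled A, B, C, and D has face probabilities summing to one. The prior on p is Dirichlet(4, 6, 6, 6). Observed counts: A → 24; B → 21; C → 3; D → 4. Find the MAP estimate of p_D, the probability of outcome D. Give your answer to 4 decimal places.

The posterior is Dirichlet(αᵢ + nᵢ) = Dirichlet(28, 27, 9, 10).
For a Dirichlet(a₁,…,a_K) with all aᵢ > 1, the mode has j-th component (aⱼ − 1)/(Σaᵢ − K).
Here Σaᵢ = 74 and K = 4, so p_D = (10 − 1)/(74 − 4) = 9/70 ≈ 0.1286.

MAP estimate of p_D = 0.1286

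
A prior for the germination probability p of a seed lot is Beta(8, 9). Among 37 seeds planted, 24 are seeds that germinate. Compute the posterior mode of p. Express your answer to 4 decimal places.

p̂_MAP = 0.5962

Prior: Beta(8, 9).
Data: 24 successes in 37 trials. The binomial likelihood contributes p^24(1−p)^13, so the posterior is Beta(8+24, 9+13) = Beta(32, 22).
For Beta(a, b) with a, b > 1 the mode is (a−1)/(a+b−2) = 31/52 ≈ 0.5962.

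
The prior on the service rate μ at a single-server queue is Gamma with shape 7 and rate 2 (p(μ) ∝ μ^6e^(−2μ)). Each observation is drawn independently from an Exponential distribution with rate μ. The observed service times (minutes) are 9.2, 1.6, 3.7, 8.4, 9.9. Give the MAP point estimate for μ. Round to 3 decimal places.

μ̂_MAP = 0.316

The Exponential(rate=μ) likelihood is ∝ μ^n e^(−μΣtᵢ). Here n = 5 and Σtᵢ = 9.2 + 1.6 + 3.7 + 8.4 + 9.9 = 32.8.
Posterior ∝ μ^6e^(−2μ) · μ^5e^(−32.8μ) = μ^11e^(−34.8μ), i.e. Gamma(12, 34.8).
Mode = (a−1)/b = 11/34.8 ≈ 0.316.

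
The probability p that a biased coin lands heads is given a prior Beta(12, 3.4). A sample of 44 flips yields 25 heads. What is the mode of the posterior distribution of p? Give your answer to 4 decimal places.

Prior: Beta(12, 3.4).
Data: 25 successes in 44 trials. The binomial likelihood contributes p^25(1−p)^19, so the posterior is Beta(12+25, 3.4+19) = Beta(37, 22.4).
For Beta(a, b) with a, b > 1 the mode is (a−1)/(a+b−2) = 36/57.4 ≈ 0.6272.

p̂_MAP = 0.6272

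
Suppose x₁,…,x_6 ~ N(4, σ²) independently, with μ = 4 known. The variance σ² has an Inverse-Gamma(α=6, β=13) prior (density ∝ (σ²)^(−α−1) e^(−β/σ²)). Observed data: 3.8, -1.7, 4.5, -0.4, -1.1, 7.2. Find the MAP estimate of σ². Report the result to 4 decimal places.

σ̂²_MAP = 5.7195

Sum of squared deviations about the known mean: SS = (3.8−4)² + (-1.7−4)² + (4.5−4)² + (-0.4−4)² + (-1.1−4)² + (7.2−4)² = 88.39.
The Normal likelihood contributes (σ²)^(−n/2) exp(−SS/(2σ²)), so the posterior is Inverse-Gamma(α + n/2, β + SS/2) = Inverse-Gamma(9, 57.195).
The mode of Inverse-Gamma(a, b) is b/(a+1) = 57.195/10 ≈ 5.7195.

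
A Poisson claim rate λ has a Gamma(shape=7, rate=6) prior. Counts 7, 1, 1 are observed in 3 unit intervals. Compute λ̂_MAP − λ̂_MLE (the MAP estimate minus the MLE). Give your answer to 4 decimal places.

MAP − MLE = -1.3333

Σxᵢ = 9. Posterior is Gamma(16, 9); MAP = (16−1)/9 = 15/9 ≈ 1.66667.
MLE = x̄ = 9/3 ≈ 3.00000.
Difference = 15/9 − 9/3 = -4/3 ≈ -1.3333.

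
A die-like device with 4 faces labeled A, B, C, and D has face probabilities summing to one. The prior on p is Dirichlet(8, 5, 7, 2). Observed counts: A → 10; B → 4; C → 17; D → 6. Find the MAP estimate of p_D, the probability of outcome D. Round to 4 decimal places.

MAP estimate of p_D = 0.1273

The posterior is Dirichlet(αᵢ + nᵢ) = Dirichlet(18, 9, 24, 8).
For a Dirichlet(a₁,…,a_K) with all aᵢ > 1, the mode has j-th component (aⱼ − 1)/(Σaᵢ − K).
Here Σaᵢ = 59 and K = 4, so p_D = (8 − 1)/(59 − 4) = 7/55 ≈ 0.1273.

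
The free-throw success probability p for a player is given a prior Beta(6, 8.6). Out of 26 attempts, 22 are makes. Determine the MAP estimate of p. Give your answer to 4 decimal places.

Prior: Beta(6, 8.6).
Data: 22 successes in 26 trials. The binomial likelihood contributes p^22(1−p)^4, so the posterior is Beta(6+22, 8.6+4) = Beta(28, 12.6).
For Beta(a, b) with a, b > 1 the mode is (a−1)/(a+b−2) = 27/38.6 ≈ 0.6995.

p̂_MAP = 0.6995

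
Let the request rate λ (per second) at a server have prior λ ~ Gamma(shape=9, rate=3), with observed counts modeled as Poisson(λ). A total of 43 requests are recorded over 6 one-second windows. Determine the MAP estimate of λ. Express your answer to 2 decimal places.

λ̂_MAP = 5.67

Σxᵢ = 43, n = 6.
Posterior ∝ λ^8e^(−3λ) · λ^43e^(−6λ) = λ^51e^(−9λ), i.e. Gamma(shape=52, rate=9).
The mode of a Gamma(a, b) with a ≥ 1 (shape–rate) is (a−1)/b = 51/9 ≈ 5.67.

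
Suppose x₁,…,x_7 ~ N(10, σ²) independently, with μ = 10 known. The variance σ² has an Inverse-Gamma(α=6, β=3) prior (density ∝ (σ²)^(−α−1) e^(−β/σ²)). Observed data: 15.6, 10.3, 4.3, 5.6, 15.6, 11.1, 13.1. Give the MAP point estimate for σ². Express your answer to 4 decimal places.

σ̂²_MAP = 6.2610

Sum of squared deviations about the known mean: SS = (15.6−10)² + (10.3−10)² + (4.3−10)² + (5.6−10)² + (15.6−10)² + (11.1−10)² + (13.1−10)² = 125.48.
The Normal likelihood contributes (σ²)^(−n/2) exp(−SS/(2σ²)), so the posterior is Inverse-Gamma(α + n/2, β + SS/2) = Inverse-Gamma(9.5, 65.74).
The mode of Inverse-Gamma(a, b) is b/(a+1) = 65.74/10.5 ≈ 6.2610.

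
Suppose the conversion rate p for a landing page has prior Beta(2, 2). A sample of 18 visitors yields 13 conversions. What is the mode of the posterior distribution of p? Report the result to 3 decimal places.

Prior: Beta(2, 2).
Data: 13 successes in 18 trials. The binomial likelihood contributes p^13(1−p)^5, so the posterior is Beta(2+13, 2+5) = Beta(15, 7).
For Beta(a, b) with a, b > 1 the mode is (a−1)/(a+b−2) = 14/20 ≈ 0.700.

p̂_MAP = 0.700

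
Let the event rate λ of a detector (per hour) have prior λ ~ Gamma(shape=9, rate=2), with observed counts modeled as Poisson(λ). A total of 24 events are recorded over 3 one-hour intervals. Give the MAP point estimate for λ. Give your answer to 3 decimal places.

Σxᵢ = 24, n = 3.
Posterior ∝ λ^8e^(−2λ) · λ^24e^(−3λ) = λ^32e^(−5λ), i.e. Gamma(shape=33, rate=5).
The mode of a Gamma(a, b) with a ≥ 1 (shape–rate) is (a−1)/b = 32/5 ≈ 6.400.

λ̂_MAP = 6.400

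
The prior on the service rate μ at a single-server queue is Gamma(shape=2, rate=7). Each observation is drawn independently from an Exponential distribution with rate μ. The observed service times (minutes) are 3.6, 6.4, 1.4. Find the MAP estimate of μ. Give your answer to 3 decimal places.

μ̂_MAP = 0.217

The Exponential(rate=μ) likelihood is ∝ μ^n e^(−μΣtᵢ). Here n = 3 and Σtᵢ = 3.6 + 6.4 + 1.4 = 11.4.
Posterior ∝ μe^(−7μ) · μ^3e^(−11.4μ) = μ^4e^(−18.4μ), i.e. Gamma(5, 18.4).
Mode = (a−1)/b = 4/18.4 ≈ 0.217.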